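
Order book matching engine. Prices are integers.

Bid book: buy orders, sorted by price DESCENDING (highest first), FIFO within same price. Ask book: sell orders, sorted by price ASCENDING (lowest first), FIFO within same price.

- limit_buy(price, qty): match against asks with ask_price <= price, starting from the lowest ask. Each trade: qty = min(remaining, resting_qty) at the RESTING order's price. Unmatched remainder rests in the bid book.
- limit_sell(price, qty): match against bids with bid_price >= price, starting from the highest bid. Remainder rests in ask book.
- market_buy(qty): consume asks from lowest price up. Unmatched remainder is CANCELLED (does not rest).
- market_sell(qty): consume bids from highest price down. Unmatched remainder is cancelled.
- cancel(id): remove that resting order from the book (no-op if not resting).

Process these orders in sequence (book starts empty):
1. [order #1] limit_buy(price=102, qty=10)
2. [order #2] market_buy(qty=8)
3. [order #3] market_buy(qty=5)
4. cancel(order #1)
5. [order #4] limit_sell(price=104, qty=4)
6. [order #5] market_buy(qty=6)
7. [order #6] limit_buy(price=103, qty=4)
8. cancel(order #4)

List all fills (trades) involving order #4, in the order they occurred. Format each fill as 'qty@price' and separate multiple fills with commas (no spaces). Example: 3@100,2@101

After op 1 [order #1] limit_buy(price=102, qty=10): fills=none; bids=[#1:10@102] asks=[-]
After op 2 [order #2] market_buy(qty=8): fills=none; bids=[#1:10@102] asks=[-]
After op 3 [order #3] market_buy(qty=5): fills=none; bids=[#1:10@102] asks=[-]
After op 4 cancel(order #1): fills=none; bids=[-] asks=[-]
After op 5 [order #4] limit_sell(price=104, qty=4): fills=none; bids=[-] asks=[#4:4@104]
After op 6 [order #5] market_buy(qty=6): fills=#5x#4:4@104; bids=[-] asks=[-]
After op 7 [order #6] limit_buy(price=103, qty=4): fills=none; bids=[#6:4@103] asks=[-]
After op 8 cancel(order #4): fills=none; bids=[#6:4@103] asks=[-]

Answer: 4@104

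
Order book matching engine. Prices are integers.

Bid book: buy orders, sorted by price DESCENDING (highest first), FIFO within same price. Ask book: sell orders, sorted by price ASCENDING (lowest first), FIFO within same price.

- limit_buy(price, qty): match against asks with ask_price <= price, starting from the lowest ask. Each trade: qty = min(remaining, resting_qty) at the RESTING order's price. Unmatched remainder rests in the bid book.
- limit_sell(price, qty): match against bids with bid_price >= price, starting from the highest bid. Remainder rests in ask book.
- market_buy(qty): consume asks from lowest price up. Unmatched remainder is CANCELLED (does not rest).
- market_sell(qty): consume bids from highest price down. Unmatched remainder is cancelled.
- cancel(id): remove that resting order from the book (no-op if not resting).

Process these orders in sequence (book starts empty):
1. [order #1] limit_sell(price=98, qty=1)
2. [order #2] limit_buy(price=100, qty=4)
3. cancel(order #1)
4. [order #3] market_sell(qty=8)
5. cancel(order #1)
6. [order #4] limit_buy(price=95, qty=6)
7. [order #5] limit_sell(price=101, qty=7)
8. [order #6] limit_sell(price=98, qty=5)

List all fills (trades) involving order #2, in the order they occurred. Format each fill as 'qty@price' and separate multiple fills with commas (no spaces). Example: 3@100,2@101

After op 1 [order #1] limit_sell(price=98, qty=1): fills=none; bids=[-] asks=[#1:1@98]
After op 2 [order #2] limit_buy(price=100, qty=4): fills=#2x#1:1@98; bids=[#2:3@100] asks=[-]
After op 3 cancel(order #1): fills=none; bids=[#2:3@100] asks=[-]
After op 4 [order #3] market_sell(qty=8): fills=#2x#3:3@100; bids=[-] asks=[-]
After op 5 cancel(order #1): fills=none; bids=[-] asks=[-]
After op 6 [order #4] limit_buy(price=95, qty=6): fills=none; bids=[#4:6@95] asks=[-]
After op 7 [order #5] limit_sell(price=101, qty=7): fills=none; bids=[#4:6@95] asks=[#5:7@101]
After op 8 [order #6] limit_sell(price=98, qty=5): fills=none; bids=[#4:6@95] asks=[#6:5@98 #5:7@101]

Answer: 1@98,3@100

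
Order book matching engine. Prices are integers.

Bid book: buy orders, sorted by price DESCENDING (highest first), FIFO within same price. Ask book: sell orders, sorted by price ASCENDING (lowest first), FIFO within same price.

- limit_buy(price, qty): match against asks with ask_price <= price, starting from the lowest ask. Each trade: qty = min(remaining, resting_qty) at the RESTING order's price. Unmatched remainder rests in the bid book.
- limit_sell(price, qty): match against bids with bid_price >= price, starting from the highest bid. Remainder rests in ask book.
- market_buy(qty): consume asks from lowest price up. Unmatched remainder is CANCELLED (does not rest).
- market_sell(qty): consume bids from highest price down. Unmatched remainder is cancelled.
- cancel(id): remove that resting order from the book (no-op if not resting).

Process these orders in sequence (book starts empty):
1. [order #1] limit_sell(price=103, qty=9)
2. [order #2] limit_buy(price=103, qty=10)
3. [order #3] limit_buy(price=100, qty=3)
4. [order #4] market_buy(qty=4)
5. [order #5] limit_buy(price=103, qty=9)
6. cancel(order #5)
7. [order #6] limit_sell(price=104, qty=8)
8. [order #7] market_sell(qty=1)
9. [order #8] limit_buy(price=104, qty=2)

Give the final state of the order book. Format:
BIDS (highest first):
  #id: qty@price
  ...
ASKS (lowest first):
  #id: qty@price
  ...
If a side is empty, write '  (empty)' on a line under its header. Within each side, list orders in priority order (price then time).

Answer: BIDS (highest first):
  #3: 3@100
ASKS (lowest first):
  #6: 6@104

Derivation:
After op 1 [order #1] limit_sell(price=103, qty=9): fills=none; bids=[-] asks=[#1:9@103]
After op 2 [order #2] limit_buy(price=103, qty=10): fills=#2x#1:9@103; bids=[#2:1@103] asks=[-]
After op 3 [order #3] limit_buy(price=100, qty=3): fills=none; bids=[#2:1@103 #3:3@100] asks=[-]
After op 4 [order #4] market_buy(qty=4): fills=none; bids=[#2:1@103 #3:3@100] asks=[-]
After op 5 [order #5] limit_buy(price=103, qty=9): fills=none; bids=[#2:1@103 #5:9@103 #3:3@100] asks=[-]
After op 6 cancel(order #5): fills=none; bids=[#2:1@103 #3:3@100] asks=[-]
After op 7 [order #6] limit_sell(price=104, qty=8): fills=none; bids=[#2:1@103 #3:3@100] asks=[#6:8@104]
After op 8 [order #7] market_sell(qty=1): fills=#2x#7:1@103; bids=[#3:3@100] asks=[#6:8@104]
After op 9 [order #8] limit_buy(price=104, qty=2): fills=#8x#6:2@104; bids=[#3:3@100] asks=[#6:6@104]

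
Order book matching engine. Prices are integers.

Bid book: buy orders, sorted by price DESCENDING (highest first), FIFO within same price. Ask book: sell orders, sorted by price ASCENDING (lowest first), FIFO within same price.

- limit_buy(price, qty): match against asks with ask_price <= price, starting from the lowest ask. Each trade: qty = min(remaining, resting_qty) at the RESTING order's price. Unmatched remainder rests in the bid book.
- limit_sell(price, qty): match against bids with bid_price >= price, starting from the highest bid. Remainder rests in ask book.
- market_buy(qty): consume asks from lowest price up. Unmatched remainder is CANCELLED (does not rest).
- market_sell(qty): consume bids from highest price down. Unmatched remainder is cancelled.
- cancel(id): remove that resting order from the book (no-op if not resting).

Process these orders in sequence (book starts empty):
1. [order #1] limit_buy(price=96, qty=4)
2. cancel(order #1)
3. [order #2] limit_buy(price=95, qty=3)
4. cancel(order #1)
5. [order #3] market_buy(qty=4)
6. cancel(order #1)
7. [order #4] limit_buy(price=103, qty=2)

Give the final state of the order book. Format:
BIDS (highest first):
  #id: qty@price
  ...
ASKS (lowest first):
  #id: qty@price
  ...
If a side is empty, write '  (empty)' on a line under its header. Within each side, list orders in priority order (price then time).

Answer: BIDS (highest first):
  #4: 2@103
  #2: 3@95
ASKS (lowest first):
  (empty)

Derivation:
After op 1 [order #1] limit_buy(price=96, qty=4): fills=none; bids=[#1:4@96] asks=[-]
After op 2 cancel(order #1): fills=none; bids=[-] asks=[-]
After op 3 [order #2] limit_buy(price=95, qty=3): fills=none; bids=[#2:3@95] asks=[-]
After op 4 cancel(order #1): fills=none; bids=[#2:3@95] asks=[-]
After op 5 [order #3] market_buy(qty=4): fills=none; bids=[#2:3@95] asks=[-]
After op 6 cancel(order #1): fills=none; bids=[#2:3@95] asks=[-]
After op 7 [order #4] limit_buy(price=103, qty=2): fills=none; bids=[#4:2@103 #2:3@95] asks=[-]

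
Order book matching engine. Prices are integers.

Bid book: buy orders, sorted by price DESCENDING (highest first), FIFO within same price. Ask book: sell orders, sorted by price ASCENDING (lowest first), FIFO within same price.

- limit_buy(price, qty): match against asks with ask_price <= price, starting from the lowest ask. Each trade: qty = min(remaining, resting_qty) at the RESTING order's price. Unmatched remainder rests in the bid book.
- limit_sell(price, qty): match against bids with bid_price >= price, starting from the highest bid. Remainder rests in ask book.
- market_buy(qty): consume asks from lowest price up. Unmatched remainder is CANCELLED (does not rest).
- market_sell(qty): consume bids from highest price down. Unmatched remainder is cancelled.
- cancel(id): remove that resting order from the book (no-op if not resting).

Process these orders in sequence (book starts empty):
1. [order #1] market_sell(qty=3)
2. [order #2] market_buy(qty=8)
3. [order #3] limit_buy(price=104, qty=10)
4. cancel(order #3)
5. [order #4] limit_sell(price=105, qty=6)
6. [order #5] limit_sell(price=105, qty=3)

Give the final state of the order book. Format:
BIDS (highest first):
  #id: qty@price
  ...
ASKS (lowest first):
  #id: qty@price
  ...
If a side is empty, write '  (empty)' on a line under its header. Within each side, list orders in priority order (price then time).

After op 1 [order #1] market_sell(qty=3): fills=none; bids=[-] asks=[-]
After op 2 [order #2] market_buy(qty=8): fills=none; bids=[-] asks=[-]
After op 3 [order #3] limit_buy(price=104, qty=10): fills=none; bids=[#3:10@104] asks=[-]
After op 4 cancel(order #3): fills=none; bids=[-] asks=[-]
After op 5 [order #4] limit_sell(price=105, qty=6): fills=none; bids=[-] asks=[#4:6@105]
After op 6 [order #5] limit_sell(price=105, qty=3): fills=none; bids=[-] asks=[#4:6@105 #5:3@105]

Answer: BIDS (highest first):
  (empty)
ASKS (lowest first):
  #4: 6@105
  #5: 3@105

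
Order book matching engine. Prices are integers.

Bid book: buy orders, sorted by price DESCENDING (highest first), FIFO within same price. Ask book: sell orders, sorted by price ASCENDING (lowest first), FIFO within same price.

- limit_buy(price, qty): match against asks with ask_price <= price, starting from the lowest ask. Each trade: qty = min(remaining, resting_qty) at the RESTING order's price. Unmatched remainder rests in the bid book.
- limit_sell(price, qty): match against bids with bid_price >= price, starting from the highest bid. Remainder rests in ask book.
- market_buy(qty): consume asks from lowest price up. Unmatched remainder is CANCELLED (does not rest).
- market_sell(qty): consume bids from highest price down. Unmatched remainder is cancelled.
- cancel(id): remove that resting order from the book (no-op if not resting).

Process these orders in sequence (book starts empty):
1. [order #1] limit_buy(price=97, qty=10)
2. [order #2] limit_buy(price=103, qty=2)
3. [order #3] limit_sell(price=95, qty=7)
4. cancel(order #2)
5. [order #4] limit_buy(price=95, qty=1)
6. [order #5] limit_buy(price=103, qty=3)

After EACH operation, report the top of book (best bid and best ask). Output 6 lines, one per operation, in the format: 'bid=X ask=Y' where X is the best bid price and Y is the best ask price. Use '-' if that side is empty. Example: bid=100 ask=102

Answer: bid=97 ask=-
bid=103 ask=-
bid=97 ask=-
bid=97 ask=-
bid=97 ask=-
bid=103 ask=-

Derivation:
After op 1 [order #1] limit_buy(price=97, qty=10): fills=none; bids=[#1:10@97] asks=[-]
After op 2 [order #2] limit_buy(price=103, qty=2): fills=none; bids=[#2:2@103 #1:10@97] asks=[-]
After op 3 [order #3] limit_sell(price=95, qty=7): fills=#2x#3:2@103 #1x#3:5@97; bids=[#1:5@97] asks=[-]
After op 4 cancel(order #2): fills=none; bids=[#1:5@97] asks=[-]
After op 5 [order #4] limit_buy(price=95, qty=1): fills=none; bids=[#1:5@97 #4:1@95] asks=[-]
After op 6 [order #5] limit_buy(price=103, qty=3): fills=none; bids=[#5:3@103 #1:5@97 #4:1@95] asks=[-]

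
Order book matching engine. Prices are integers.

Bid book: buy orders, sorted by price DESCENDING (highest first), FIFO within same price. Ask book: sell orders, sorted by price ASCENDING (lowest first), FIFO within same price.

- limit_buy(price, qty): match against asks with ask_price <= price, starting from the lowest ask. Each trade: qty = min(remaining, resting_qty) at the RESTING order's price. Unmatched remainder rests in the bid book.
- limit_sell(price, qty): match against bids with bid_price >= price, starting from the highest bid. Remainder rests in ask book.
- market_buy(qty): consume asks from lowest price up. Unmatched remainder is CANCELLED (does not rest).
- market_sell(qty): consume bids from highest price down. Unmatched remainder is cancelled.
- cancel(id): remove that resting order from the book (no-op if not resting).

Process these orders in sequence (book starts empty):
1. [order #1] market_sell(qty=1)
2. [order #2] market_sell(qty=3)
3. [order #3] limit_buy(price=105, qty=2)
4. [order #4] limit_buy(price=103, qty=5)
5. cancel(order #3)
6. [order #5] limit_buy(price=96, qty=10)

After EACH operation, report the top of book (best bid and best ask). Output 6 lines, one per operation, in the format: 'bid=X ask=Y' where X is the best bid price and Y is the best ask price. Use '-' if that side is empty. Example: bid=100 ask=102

Answer: bid=- ask=-
bid=- ask=-
bid=105 ask=-
bid=105 ask=-
bid=103 ask=-
bid=103 ask=-

Derivation:
After op 1 [order #1] market_sell(qty=1): fills=none; bids=[-] asks=[-]
After op 2 [order #2] market_sell(qty=3): fills=none; bids=[-] asks=[-]
After op 3 [order #3] limit_buy(price=105, qty=2): fills=none; bids=[#3:2@105] asks=[-]
After op 4 [order #4] limit_buy(price=103, qty=5): fills=none; bids=[#3:2@105 #4:5@103] asks=[-]
After op 5 cancel(order #3): fills=none; bids=[#4:5@103] asks=[-]
After op 6 [order #5] limit_buy(price=96, qty=10): fills=none; bids=[#4:5@103 #5:10@96] asks=[-]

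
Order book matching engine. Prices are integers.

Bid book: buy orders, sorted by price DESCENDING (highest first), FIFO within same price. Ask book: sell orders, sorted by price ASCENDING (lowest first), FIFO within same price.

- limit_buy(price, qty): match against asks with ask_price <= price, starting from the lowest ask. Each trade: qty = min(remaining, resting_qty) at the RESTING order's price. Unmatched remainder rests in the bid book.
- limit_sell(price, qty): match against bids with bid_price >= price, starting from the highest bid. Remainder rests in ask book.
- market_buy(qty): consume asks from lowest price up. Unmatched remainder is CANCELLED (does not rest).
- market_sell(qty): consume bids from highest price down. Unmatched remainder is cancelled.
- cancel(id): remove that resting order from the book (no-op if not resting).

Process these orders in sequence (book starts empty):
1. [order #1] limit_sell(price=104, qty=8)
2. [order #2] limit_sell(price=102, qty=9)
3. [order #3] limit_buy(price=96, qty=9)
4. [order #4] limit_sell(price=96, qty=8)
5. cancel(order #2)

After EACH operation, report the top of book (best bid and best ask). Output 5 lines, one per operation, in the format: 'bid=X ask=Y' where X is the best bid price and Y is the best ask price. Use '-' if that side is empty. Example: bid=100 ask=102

Answer: bid=- ask=104
bid=- ask=102
bid=96 ask=102
bid=96 ask=102
bid=96 ask=104

Derivation:
After op 1 [order #1] limit_sell(price=104, qty=8): fills=none; bids=[-] asks=[#1:8@104]
After op 2 [order #2] limit_sell(price=102, qty=9): fills=none; bids=[-] asks=[#2:9@102 #1:8@104]
After op 3 [order #3] limit_buy(price=96, qty=9): fills=none; bids=[#3:9@96] asks=[#2:9@102 #1:8@104]
After op 4 [order #4] limit_sell(price=96, qty=8): fills=#3x#4:8@96; bids=[#3:1@96] asks=[#2:9@102 #1:8@104]
After op 5 cancel(order #2): fills=none; bids=[#3:1@96] asks=[#1:8@104]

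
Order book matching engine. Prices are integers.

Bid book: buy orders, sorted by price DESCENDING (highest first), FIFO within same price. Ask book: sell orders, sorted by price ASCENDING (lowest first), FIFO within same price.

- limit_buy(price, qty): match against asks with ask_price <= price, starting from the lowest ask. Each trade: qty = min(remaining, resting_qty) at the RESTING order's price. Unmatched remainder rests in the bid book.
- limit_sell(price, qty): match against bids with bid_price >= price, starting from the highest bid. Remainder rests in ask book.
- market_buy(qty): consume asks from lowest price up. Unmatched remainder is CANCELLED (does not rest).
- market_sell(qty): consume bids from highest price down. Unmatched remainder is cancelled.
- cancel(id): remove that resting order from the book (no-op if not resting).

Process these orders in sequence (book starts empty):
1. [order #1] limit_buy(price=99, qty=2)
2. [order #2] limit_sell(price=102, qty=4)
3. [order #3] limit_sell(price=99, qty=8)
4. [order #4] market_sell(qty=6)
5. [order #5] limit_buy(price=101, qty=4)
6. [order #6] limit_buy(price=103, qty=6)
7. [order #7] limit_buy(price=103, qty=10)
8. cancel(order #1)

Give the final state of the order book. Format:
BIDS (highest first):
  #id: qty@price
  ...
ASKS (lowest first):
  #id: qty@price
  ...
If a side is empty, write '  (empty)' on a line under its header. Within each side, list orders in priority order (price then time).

After op 1 [order #1] limit_buy(price=99, qty=2): fills=none; bids=[#1:2@99] asks=[-]
After op 2 [order #2] limit_sell(price=102, qty=4): fills=none; bids=[#1:2@99] asks=[#2:4@102]
After op 3 [order #3] limit_sell(price=99, qty=8): fills=#1x#3:2@99; bids=[-] asks=[#3:6@99 #2:4@102]
After op 4 [order #4] market_sell(qty=6): fills=none; bids=[-] asks=[#3:6@99 #2:4@102]
After op 5 [order #5] limit_buy(price=101, qty=4): fills=#5x#3:4@99; bids=[-] asks=[#3:2@99 #2:4@102]
After op 6 [order #6] limit_buy(price=103, qty=6): fills=#6x#3:2@99 #6x#2:4@102; bids=[-] asks=[-]
After op 7 [order #7] limit_buy(price=103, qty=10): fills=none; bids=[#7:10@103] asks=[-]
After op 8 cancel(order #1): fills=none; bids=[#7:10@103] asks=[-]

Answer: BIDS (highest first):
  #7: 10@103
ASKS (lowest first):
  (empty)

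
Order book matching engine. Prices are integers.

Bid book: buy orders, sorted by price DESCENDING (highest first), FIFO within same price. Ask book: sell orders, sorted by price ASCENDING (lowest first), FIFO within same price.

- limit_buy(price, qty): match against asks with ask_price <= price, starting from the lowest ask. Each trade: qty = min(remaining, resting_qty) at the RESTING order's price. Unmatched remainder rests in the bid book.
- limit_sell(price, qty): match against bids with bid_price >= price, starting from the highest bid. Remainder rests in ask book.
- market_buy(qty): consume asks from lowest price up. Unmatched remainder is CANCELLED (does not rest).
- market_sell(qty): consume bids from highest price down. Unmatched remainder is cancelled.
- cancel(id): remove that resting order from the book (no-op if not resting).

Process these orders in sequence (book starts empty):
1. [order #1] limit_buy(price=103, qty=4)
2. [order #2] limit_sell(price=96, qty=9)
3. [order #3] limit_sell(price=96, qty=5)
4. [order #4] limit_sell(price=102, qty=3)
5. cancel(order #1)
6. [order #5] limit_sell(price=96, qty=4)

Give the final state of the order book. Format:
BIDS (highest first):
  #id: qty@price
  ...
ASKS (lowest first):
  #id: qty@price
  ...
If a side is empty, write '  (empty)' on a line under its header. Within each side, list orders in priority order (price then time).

After op 1 [order #1] limit_buy(price=103, qty=4): fills=none; bids=[#1:4@103] asks=[-]
After op 2 [order #2] limit_sell(price=96, qty=9): fills=#1x#2:4@103; bids=[-] asks=[#2:5@96]
After op 3 [order #3] limit_sell(price=96, qty=5): fills=none; bids=[-] asks=[#2:5@96 #3:5@96]
After op 4 [order #4] limit_sell(price=102, qty=3): fills=none; bids=[-] asks=[#2:5@96 #3:5@96 #4:3@102]
After op 5 cancel(order #1): fills=none; bids=[-] asks=[#2:5@96 #3:5@96 #4:3@102]
After op 6 [order #5] limit_sell(price=96, qty=4): fills=none; bids=[-] asks=[#2:5@96 #3:5@96 #5:4@96 #4:3@102]

Answer: BIDS (highest first):
  (empty)
ASKS (lowest first):
  #2: 5@96
  #3: 5@96
  #5: 4@96
  #4: 3@102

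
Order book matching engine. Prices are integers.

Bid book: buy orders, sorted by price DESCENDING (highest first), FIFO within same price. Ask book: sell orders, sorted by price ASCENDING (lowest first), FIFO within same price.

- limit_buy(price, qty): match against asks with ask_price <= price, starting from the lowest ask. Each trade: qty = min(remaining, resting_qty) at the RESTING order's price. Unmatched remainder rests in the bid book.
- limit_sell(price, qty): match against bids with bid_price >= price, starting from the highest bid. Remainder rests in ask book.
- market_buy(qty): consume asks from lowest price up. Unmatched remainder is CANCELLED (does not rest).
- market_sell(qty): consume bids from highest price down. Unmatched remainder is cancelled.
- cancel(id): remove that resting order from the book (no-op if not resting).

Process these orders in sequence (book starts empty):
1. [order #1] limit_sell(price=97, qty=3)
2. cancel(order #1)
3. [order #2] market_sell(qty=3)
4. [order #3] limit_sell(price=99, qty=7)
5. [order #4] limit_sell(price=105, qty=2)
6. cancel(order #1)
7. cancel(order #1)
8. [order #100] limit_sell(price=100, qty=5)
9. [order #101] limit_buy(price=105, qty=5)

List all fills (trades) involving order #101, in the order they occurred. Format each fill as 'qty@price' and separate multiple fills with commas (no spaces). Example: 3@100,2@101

Answer: 5@99

Derivation:
After op 1 [order #1] limit_sell(price=97, qty=3): fills=none; bids=[-] asks=[#1:3@97]
After op 2 cancel(order #1): fills=none; bids=[-] asks=[-]
After op 3 [order #2] market_sell(qty=3): fills=none; bids=[-] asks=[-]
After op 4 [order #3] limit_sell(price=99, qty=7): fills=none; bids=[-] asks=[#3:7@99]
After op 5 [order #4] limit_sell(price=105, qty=2): fills=none; bids=[-] asks=[#3:7@99 #4:2@105]
After op 6 cancel(order #1): fills=none; bids=[-] asks=[#3:7@99 #4:2@105]
After op 7 cancel(order #1): fills=none; bids=[-] asks=[#3:7@99 #4:2@105]
After op 8 [order #100] limit_sell(price=100, qty=5): fills=none; bids=[-] asks=[#3:7@99 #100:5@100 #4:2@105]
After op 9 [order #101] limit_buy(price=105, qty=5): fills=#101x#3:5@99; bids=[-] asks=[#3:2@99 #100:5@100 #4:2@105]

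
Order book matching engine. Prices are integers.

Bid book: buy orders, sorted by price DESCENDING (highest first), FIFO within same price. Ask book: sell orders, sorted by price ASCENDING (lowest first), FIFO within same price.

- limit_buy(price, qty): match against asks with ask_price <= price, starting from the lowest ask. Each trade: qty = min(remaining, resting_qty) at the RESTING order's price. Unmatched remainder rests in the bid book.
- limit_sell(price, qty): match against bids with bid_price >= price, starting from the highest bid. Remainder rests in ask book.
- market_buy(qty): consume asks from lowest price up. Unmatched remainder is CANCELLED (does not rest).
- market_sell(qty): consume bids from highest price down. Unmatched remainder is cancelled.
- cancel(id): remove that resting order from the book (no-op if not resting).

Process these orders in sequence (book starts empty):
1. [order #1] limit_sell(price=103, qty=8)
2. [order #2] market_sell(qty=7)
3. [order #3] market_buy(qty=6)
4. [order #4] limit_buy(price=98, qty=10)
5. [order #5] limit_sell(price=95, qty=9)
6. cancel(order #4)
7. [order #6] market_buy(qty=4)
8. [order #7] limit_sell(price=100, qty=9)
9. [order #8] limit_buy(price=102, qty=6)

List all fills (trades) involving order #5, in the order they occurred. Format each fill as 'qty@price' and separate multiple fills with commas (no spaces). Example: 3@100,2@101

Answer: 9@98

Derivation:
After op 1 [order #1] limit_sell(price=103, qty=8): fills=none; bids=[-] asks=[#1:8@103]
After op 2 [order #2] market_sell(qty=7): fills=none; bids=[-] asks=[#1:8@103]
After op 3 [order #3] market_buy(qty=6): fills=#3x#1:6@103; bids=[-] asks=[#1:2@103]
After op 4 [order #4] limit_buy(price=98, qty=10): fills=none; bids=[#4:10@98] asks=[#1:2@103]
After op 5 [order #5] limit_sell(price=95, qty=9): fills=#4x#5:9@98; bids=[#4:1@98] asks=[#1:2@103]
After op 6 cancel(order #4): fills=none; bids=[-] asks=[#1:2@103]
After op 7 [order #6] market_buy(qty=4): fills=#6x#1:2@103; bids=[-] asks=[-]
After op 8 [order #7] limit_sell(price=100, qty=9): fills=none; bids=[-] asks=[#7:9@100]
After op 9 [order #8] limit_buy(price=102, qty=6): fills=#8x#7:6@100; bids=[-] asks=[#7:3@100]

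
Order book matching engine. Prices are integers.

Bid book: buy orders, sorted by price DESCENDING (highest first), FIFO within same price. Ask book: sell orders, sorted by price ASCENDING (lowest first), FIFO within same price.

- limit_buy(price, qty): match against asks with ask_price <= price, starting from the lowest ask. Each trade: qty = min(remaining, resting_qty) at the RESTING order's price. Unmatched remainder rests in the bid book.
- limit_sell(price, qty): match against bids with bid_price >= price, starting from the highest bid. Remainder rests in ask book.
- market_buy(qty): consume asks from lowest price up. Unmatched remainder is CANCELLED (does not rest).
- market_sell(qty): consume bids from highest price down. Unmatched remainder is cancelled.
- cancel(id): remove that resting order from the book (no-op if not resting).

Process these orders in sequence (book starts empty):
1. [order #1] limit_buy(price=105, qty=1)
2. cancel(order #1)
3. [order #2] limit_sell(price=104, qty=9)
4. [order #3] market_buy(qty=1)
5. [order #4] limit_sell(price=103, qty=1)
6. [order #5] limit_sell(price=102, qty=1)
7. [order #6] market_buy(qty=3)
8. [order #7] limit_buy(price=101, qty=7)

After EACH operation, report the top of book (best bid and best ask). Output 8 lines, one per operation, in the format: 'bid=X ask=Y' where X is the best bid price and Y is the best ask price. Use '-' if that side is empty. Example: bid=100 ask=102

Answer: bid=105 ask=-
bid=- ask=-
bid=- ask=104
bid=- ask=104
bid=- ask=103
bid=- ask=102
bid=- ask=104
bid=101 ask=104

Derivation:
After op 1 [order #1] limit_buy(price=105, qty=1): fills=none; bids=[#1:1@105] asks=[-]
After op 2 cancel(order #1): fills=none; bids=[-] asks=[-]
After op 3 [order #2] limit_sell(price=104, qty=9): fills=none; bids=[-] asks=[#2:9@104]
After op 4 [order #3] market_buy(qty=1): fills=#3x#2:1@104; bids=[-] asks=[#2:8@104]
After op 5 [order #4] limit_sell(price=103, qty=1): fills=none; bids=[-] asks=[#4:1@103 #2:8@104]
After op 6 [order #5] limit_sell(price=102, qty=1): fills=none; bids=[-] asks=[#5:1@102 #4:1@103 #2:8@104]
After op 7 [order #6] market_buy(qty=3): fills=#6x#5:1@102 #6x#4:1@103 #6x#2:1@104; bids=[-] asks=[#2:7@104]
After op 8 [order #7] limit_buy(price=101, qty=7): fills=none; bids=[#7:7@101] asks=[#2:7@104]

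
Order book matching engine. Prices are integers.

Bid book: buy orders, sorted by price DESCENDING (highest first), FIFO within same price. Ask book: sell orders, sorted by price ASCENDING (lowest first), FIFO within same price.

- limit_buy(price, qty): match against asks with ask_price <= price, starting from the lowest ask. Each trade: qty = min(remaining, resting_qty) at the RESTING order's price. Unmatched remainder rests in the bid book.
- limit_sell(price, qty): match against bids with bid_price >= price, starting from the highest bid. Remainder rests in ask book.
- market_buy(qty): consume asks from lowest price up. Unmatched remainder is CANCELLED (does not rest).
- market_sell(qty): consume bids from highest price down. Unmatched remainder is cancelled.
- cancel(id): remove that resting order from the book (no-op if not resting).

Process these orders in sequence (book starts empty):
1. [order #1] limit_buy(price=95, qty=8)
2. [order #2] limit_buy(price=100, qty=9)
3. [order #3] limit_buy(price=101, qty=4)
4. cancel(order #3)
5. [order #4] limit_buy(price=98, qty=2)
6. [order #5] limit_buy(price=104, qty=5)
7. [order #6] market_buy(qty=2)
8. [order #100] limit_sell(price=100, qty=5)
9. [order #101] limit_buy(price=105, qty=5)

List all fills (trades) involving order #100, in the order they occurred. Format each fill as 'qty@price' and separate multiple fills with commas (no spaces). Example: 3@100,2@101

After op 1 [order #1] limit_buy(price=95, qty=8): fills=none; bids=[#1:8@95] asks=[-]
After op 2 [order #2] limit_buy(price=100, qty=9): fills=none; bids=[#2:9@100 #1:8@95] asks=[-]
After op 3 [order #3] limit_buy(price=101, qty=4): fills=none; bids=[#3:4@101 #2:9@100 #1:8@95] asks=[-]
After op 4 cancel(order #3): fills=none; bids=[#2:9@100 #1:8@95] asks=[-]
After op 5 [order #4] limit_buy(price=98, qty=2): fills=none; bids=[#2:9@100 #4:2@98 #1:8@95] asks=[-]
After op 6 [order #5] limit_buy(price=104, qty=5): fills=none; bids=[#5:5@104 #2:9@100 #4:2@98 #1:8@95] asks=[-]
After op 7 [order #6] market_buy(qty=2): fills=none; bids=[#5:5@104 #2:9@100 #4:2@98 #1:8@95] asks=[-]
After op 8 [order #100] limit_sell(price=100, qty=5): fills=#5x#100:5@104; bids=[#2:9@100 #4:2@98 #1:8@95] asks=[-]
After op 9 [order #101] limit_buy(price=105, qty=5): fills=none; bids=[#101:5@105 #2:9@100 #4:2@98 #1:8@95] asks=[-]

Answer: 5@104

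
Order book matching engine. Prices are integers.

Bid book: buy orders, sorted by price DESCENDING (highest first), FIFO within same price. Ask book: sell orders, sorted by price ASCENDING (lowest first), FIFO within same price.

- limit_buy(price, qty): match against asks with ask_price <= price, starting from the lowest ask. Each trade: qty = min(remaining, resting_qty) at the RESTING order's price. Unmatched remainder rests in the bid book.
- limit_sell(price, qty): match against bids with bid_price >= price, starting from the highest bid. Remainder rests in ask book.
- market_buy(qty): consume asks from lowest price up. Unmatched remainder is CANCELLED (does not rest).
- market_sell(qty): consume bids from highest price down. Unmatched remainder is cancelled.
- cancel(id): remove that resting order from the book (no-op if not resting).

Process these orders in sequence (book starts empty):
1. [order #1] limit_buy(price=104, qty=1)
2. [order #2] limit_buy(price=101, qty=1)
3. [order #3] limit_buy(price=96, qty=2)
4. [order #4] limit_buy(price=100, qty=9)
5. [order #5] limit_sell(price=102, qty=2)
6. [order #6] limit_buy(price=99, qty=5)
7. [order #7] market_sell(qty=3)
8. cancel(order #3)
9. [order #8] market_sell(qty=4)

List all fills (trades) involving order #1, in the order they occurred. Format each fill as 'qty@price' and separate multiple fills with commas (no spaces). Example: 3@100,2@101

After op 1 [order #1] limit_buy(price=104, qty=1): fills=none; bids=[#1:1@104] asks=[-]
After op 2 [order #2] limit_buy(price=101, qty=1): fills=none; bids=[#1:1@104 #2:1@101] asks=[-]
After op 3 [order #3] limit_buy(price=96, qty=2): fills=none; bids=[#1:1@104 #2:1@101 #3:2@96] asks=[-]
After op 4 [order #4] limit_buy(price=100, qty=9): fills=none; bids=[#1:1@104 #2:1@101 #4:9@100 #3:2@96] asks=[-]
After op 5 [order #5] limit_sell(price=102, qty=2): fills=#1x#5:1@104; bids=[#2:1@101 #4:9@100 #3:2@96] asks=[#5:1@102]
After op 6 [order #6] limit_buy(price=99, qty=5): fills=none; bids=[#2:1@101 #4:9@100 #6:5@99 #3:2@96] asks=[#5:1@102]
After op 7 [order #7] market_sell(qty=3): fills=#2x#7:1@101 #4x#7:2@100; bids=[#4:7@100 #6:5@99 #3:2@96] asks=[#5:1@102]
After op 8 cancel(order #3): fills=none; bids=[#4:7@100 #6:5@99] asks=[#5:1@102]
After op 9 [order #8] market_sell(qty=4): fills=#4x#8:4@100; bids=[#4:3@100 #6:5@99] asks=[#5:1@102]

Answer: 1@104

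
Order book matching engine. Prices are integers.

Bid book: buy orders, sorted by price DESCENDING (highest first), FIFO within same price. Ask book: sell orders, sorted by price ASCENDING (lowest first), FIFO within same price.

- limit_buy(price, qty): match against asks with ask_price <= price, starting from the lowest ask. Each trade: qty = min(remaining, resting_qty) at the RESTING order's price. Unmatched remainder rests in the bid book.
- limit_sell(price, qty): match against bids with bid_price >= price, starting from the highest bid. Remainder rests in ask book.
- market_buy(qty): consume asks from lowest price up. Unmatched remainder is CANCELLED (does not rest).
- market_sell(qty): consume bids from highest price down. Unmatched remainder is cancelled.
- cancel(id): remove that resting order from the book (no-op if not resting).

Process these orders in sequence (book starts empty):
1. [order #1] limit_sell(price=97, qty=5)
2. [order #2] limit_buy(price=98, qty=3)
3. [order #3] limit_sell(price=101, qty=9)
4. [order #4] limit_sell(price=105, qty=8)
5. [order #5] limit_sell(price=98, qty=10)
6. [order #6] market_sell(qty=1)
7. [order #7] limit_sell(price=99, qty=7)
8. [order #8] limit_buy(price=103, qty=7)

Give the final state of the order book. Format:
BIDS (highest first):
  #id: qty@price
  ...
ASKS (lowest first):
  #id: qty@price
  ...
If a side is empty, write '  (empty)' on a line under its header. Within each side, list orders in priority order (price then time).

After op 1 [order #1] limit_sell(price=97, qty=5): fills=none; bids=[-] asks=[#1:5@97]
After op 2 [order #2] limit_buy(price=98, qty=3): fills=#2x#1:3@97; bids=[-] asks=[#1:2@97]
After op 3 [order #3] limit_sell(price=101, qty=9): fills=none; bids=[-] asks=[#1:2@97 #3:9@101]
After op 4 [order #4] limit_sell(price=105, qty=8): fills=none; bids=[-] asks=[#1:2@97 #3:9@101 #4:8@105]
After op 5 [order #5] limit_sell(price=98, qty=10): fills=none; bids=[-] asks=[#1:2@97 #5:10@98 #3:9@101 #4:8@105]
After op 6 [order #6] market_sell(qty=1): fills=none; bids=[-] asks=[#1:2@97 #5:10@98 #3:9@101 #4:8@105]
After op 7 [order #7] limit_sell(price=99, qty=7): fills=none; bids=[-] asks=[#1:2@97 #5:10@98 #7:7@99 #3:9@101 #4:8@105]
After op 8 [order #8] limit_buy(price=103, qty=7): fills=#8x#1:2@97 #8x#5:5@98; bids=[-] asks=[#5:5@98 #7:7@99 #3:9@101 #4:8@105]

Answer: BIDS (highest first):
  (empty)
ASKS (lowest first):
  #5: 5@98
  #7: 7@99
  #3: 9@101
  #4: 8@105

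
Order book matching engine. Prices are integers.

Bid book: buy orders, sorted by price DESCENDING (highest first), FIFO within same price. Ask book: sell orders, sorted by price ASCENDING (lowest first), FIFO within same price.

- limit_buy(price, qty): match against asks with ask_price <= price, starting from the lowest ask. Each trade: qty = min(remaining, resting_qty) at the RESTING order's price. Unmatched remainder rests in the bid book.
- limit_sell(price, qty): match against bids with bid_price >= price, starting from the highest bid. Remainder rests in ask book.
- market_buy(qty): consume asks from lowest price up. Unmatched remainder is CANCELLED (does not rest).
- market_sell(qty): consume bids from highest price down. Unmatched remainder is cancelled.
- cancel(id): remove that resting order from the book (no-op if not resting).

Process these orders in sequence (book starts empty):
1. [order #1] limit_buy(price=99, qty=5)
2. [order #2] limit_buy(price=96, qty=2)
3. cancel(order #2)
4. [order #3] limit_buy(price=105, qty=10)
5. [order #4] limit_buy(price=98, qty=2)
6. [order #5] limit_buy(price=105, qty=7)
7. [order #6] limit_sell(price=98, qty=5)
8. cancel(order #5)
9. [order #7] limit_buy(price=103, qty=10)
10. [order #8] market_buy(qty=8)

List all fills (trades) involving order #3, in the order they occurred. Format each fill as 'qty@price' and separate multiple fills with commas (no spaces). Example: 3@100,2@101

Answer: 5@105

Derivation:
After op 1 [order #1] limit_buy(price=99, qty=5): fills=none; bids=[#1:5@99] asks=[-]
After op 2 [order #2] limit_buy(price=96, qty=2): fills=none; bids=[#1:5@99 #2:2@96] asks=[-]
After op 3 cancel(order #2): fills=none; bids=[#1:5@99] asks=[-]
After op 4 [order #3] limit_buy(price=105, qty=10): fills=none; bids=[#3:10@105 #1:5@99] asks=[-]
After op 5 [order #4] limit_buy(price=98, qty=2): fills=none; bids=[#3:10@105 #1:5@99 #4:2@98] asks=[-]
After op 6 [order #5] limit_buy(price=105, qty=7): fills=none; bids=[#3:10@105 #5:7@105 #1:5@99 #4:2@98] asks=[-]
After op 7 [order #6] limit_sell(price=98, qty=5): fills=#3x#6:5@105; bids=[#3:5@105 #5:7@105 #1:5@99 #4:2@98] asks=[-]
After op 8 cancel(order #5): fills=none; bids=[#3:5@105 #1:5@99 #4:2@98] asks=[-]
After op 9 [order #7] limit_buy(price=103, qty=10): fills=none; bids=[#3:5@105 #7:10@103 #1:5@99 #4:2@98] asks=[-]
After op 10 [order #8] market_buy(qty=8): fills=none; bids=[#3:5@105 #7:10@103 #1:5@99 #4:2@98] asks=[-]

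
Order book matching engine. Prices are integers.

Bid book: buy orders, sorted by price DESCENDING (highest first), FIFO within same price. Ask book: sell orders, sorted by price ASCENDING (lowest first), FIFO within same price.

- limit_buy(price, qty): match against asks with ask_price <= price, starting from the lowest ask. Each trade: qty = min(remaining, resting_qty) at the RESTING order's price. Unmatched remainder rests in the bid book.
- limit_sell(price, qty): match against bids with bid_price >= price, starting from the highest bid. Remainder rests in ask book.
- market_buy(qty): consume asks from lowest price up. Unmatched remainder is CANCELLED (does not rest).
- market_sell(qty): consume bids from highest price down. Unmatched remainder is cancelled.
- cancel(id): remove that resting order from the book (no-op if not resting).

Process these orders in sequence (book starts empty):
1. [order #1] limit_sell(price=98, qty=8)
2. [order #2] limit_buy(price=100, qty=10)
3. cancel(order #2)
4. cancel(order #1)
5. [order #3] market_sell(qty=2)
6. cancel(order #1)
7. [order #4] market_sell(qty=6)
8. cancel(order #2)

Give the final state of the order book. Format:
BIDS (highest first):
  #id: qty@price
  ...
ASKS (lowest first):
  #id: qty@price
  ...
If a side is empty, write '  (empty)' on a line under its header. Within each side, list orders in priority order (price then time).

After op 1 [order #1] limit_sell(price=98, qty=8): fills=none; bids=[-] asks=[#1:8@98]
After op 2 [order #2] limit_buy(price=100, qty=10): fills=#2x#1:8@98; bids=[#2:2@100] asks=[-]
After op 3 cancel(order #2): fills=none; bids=[-] asks=[-]
After op 4 cancel(order #1): fills=none; bids=[-] asks=[-]
After op 5 [order #3] market_sell(qty=2): fills=none; bids=[-] asks=[-]
After op 6 cancel(order #1): fills=none; bids=[-] asks=[-]
After op 7 [order #4] market_sell(qty=6): fills=none; bids=[-] asks=[-]
After op 8 cancel(order #2): fills=none; bids=[-] asks=[-]

Answer: BIDS (highest first):
  (empty)
ASKS (lowest first):
  (empty)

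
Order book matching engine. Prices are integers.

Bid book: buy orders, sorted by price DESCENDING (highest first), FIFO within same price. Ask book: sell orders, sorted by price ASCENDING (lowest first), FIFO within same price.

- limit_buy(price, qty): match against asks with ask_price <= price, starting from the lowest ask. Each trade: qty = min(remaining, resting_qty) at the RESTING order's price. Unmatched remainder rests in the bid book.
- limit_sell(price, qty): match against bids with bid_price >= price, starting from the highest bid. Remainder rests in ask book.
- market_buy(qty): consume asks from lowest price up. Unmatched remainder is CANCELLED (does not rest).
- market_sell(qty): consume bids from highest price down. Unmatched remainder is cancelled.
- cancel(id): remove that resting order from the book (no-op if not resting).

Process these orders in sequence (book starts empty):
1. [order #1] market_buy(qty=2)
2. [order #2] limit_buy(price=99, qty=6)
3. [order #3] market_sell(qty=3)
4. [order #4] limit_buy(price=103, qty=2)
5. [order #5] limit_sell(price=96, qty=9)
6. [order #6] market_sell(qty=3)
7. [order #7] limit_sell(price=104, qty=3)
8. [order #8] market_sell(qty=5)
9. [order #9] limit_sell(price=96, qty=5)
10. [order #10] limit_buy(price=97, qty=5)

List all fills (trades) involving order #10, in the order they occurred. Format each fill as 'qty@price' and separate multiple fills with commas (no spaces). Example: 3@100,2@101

Answer: 4@96,1@96

Derivation:
After op 1 [order #1] market_buy(qty=2): fills=none; bids=[-] asks=[-]
After op 2 [order #2] limit_buy(price=99, qty=6): fills=none; bids=[#2:6@99] asks=[-]
After op 3 [order #3] market_sell(qty=3): fills=#2x#3:3@99; bids=[#2:3@99] asks=[-]
After op 4 [order #4] limit_buy(price=103, qty=2): fills=none; bids=[#4:2@103 #2:3@99] asks=[-]
After op 5 [order #5] limit_sell(price=96, qty=9): fills=#4x#5:2@103 #2x#5:3@99; bids=[-] asks=[#5:4@96]
After op 6 [order #6] market_sell(qty=3): fills=none; bids=[-] asks=[#5:4@96]
After op 7 [order #7] limit_sell(price=104, qty=3): fills=none; bids=[-] asks=[#5:4@96 #7:3@104]
After op 8 [order #8] market_sell(qty=5): fills=none; bids=[-] asks=[#5:4@96 #7:3@104]
After op 9 [order #9] limit_sell(price=96, qty=5): fills=none; bids=[-] asks=[#5:4@96 #9:5@96 #7:3@104]
After op 10 [order #10] limit_buy(price=97, qty=5): fills=#10x#5:4@96 #10x#9:1@96; bids=[-] asks=[#9:4@96 #7:3@104]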